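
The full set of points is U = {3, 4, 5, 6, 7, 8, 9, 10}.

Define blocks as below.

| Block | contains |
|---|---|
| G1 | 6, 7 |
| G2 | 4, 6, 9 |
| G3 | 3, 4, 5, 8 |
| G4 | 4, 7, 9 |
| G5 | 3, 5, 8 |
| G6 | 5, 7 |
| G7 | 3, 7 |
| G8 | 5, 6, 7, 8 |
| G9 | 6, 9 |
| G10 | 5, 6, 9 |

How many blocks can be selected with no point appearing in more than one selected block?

2

G2, G6 are pairwise disjoint (G2={4,6,9}; G6={5,7}).
Every remaining block overlaps one of these, and no 3 of the listed blocks are pairwise disjoint, so 2 is the maximum.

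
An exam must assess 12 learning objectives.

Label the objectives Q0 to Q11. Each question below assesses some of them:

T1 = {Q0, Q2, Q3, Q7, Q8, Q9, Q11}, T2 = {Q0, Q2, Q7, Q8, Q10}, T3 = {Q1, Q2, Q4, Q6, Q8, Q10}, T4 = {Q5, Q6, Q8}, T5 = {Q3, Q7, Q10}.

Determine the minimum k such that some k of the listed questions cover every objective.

Take {T1, T3, T4}. Their union is {Q0, Q1, Q2, Q3, Q4, Q5, Q6, Q7, Q8, Q9, Q10, Q11}, which is all 12 objectives.
Only T3 contains Q1, so T3 is forced; the remaining 6 objectives need at least 2 more questions (each remaining question adds at most 5) — so at least 3 questions are needed, and 3 is optimal.

3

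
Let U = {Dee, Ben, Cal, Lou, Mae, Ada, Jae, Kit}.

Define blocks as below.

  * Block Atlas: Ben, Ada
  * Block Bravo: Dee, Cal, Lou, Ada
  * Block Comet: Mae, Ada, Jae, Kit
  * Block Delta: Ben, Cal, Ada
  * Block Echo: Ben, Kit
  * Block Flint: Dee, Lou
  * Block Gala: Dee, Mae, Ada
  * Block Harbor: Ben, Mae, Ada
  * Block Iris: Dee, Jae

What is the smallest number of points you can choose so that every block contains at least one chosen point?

3

Take H = {Dee, Ben, Kit}. Each listed block contains at least one of these, so H is a hitting set of size 3.
No choice of 2 points meets every block, so 3 is the minimum.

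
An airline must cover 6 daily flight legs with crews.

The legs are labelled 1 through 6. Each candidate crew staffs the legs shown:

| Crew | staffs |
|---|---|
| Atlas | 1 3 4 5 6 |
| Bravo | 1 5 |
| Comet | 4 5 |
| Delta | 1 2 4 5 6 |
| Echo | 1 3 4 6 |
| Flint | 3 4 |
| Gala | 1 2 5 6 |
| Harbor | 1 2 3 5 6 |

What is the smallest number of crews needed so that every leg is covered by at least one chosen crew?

Comet and Harbor together: Comet ∪ Harbor = {1, 2, 3, 4, 5, 6} — every leg is covered.
No single crew has all 6 legs (the largest, Atlas, has 5), so 2 is optimal.

2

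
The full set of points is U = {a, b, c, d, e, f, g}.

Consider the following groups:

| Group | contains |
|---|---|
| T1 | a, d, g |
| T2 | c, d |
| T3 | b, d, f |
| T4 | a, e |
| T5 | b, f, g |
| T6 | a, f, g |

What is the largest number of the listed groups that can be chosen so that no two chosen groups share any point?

T2, T4, T5 are pairwise disjoint (T2={c,d}; T4={a,e}; T5={b,f,g}).
Every remaining group overlaps one of these, and no 4 of the listed groups are pairwise disjoint, so 3 is the maximum.

3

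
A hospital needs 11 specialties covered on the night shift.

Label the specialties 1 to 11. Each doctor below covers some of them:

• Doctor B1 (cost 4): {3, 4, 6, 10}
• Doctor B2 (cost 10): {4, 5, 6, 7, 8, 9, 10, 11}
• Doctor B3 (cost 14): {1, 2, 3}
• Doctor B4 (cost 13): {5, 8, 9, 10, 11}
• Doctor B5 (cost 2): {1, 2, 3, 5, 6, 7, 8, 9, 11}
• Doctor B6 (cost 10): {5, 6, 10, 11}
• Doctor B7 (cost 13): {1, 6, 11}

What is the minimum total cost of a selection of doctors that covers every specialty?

6

B1, B5 together cover every specialty (B1 ∪ B5 = {1, 2, 3, 4, 5, 6, 7, 8, 9, 10, 11}); total cost 4 + 2 = 6.
No covering selection has total cost below 6.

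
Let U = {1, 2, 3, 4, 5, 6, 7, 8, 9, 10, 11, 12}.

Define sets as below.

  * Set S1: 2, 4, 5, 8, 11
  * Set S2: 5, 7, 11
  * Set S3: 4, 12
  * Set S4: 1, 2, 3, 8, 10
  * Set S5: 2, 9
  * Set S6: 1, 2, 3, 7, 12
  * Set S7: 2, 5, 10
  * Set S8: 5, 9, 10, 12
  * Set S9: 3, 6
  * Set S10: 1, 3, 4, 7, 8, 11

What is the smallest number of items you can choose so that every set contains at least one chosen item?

Take H = {2, 6, 7, 12}. Each listed set contains at least one of these, so H is a hitting set of size 4.
The sets S2, S3, S5, S9 are pairwise disjoint, so any hitting set needs a separate item for each — at least 4. Hence 4 is optimal.

4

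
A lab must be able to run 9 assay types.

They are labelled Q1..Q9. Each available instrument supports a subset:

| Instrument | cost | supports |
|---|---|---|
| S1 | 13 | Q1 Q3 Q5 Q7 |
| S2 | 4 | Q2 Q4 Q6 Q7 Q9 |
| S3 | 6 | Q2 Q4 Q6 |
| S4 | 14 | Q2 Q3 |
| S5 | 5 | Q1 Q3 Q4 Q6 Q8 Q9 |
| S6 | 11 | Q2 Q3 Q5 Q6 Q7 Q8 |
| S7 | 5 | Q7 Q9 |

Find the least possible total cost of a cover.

16

S5, S6 together cover every assay (S5 ∪ S6 = {Q1, Q2, Q3, Q4, Q5, Q6, Q7, Q8, Q9}); total cost 5 + 11 = 16.
The greedy pick S2, S5, S6 costs 20; no covering selection beats 16.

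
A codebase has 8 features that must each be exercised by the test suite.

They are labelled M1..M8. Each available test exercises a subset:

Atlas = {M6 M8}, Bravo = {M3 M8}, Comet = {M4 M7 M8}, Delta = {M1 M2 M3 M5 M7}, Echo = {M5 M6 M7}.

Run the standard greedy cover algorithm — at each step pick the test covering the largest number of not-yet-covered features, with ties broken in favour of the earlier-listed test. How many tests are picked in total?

Greedy: pick Delta (covers 5 new) → pick Atlas (covers 2 new) → pick Comet (covers 1 new). Total picks: 3.

3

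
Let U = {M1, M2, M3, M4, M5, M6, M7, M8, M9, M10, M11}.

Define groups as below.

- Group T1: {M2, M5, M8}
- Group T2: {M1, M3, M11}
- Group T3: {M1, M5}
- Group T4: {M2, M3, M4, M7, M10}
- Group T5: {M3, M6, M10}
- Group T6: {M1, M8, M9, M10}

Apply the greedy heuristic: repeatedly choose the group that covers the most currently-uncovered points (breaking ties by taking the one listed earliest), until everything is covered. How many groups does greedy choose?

Greedy: pick T4 (covers 5 new) → pick T6 (covers 3 new) → pick T1 (covers 1 new) → pick T2 (covers 1 new) → pick T5 (covers 1 new). Total picks: 5.

5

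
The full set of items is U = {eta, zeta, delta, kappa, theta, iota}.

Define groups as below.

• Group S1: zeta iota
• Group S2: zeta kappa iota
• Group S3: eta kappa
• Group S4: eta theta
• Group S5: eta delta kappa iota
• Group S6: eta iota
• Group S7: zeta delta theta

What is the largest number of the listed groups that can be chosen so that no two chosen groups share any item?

2

S1, S4 are pairwise disjoint (S1={zeta,iota}; S4={eta,theta}).
Every remaining group overlaps one of these, and no 3 of the listed groups are pairwise disjoint, so 2 is the maximum.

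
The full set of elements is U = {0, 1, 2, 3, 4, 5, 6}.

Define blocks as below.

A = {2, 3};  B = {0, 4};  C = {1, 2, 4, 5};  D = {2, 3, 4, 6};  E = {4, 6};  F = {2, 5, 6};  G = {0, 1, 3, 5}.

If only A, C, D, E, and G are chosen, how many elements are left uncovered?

0

Union of A, C, D, E, G = {0, 1, 2, 3, 4, 5, 6} — that's every element, so 0 are uncovered.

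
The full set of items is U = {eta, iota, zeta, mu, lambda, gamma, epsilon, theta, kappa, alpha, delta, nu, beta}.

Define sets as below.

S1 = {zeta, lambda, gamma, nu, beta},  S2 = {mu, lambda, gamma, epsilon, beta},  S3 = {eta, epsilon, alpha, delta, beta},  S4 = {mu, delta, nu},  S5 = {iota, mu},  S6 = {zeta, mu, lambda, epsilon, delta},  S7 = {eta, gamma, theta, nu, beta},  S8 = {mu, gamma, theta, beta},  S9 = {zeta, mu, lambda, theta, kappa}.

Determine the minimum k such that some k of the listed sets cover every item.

4

S1 and S3 and S5 and S9 together: S1 ∪ S3 ∪ S5 ∪ S9 = {eta, iota, zeta, mu, lambda, gamma, epsilon, theta, kappa, alpha, delta, nu, beta} — every item is covered.
Only S5 contains iota, so S5 is forced; the remaining 11 items need at least 3 more sets (each remaining set adds at most 5) — so at least 4 sets are needed, and 4 is optimal.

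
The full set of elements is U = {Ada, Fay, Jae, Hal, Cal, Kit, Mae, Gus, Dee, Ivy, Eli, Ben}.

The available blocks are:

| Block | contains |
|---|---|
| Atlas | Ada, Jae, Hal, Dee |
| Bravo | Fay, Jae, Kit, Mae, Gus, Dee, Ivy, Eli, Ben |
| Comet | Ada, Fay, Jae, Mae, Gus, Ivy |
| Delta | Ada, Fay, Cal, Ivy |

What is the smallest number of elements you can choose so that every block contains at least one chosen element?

2

The 2 elements {Ada, Kit} hit every block.
No single element lies in every block, so at least 2 are needed and 2 is optimal.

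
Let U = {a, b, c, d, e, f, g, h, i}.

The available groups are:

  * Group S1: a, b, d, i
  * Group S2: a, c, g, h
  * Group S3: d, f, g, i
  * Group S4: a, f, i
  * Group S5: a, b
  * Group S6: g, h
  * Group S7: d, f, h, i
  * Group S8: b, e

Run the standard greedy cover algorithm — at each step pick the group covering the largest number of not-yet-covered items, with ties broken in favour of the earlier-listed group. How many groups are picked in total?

Greedy: pick S1 (covers 4 new) → pick S2 (covers 3 new) → pick S3 (covers 1 new) → pick S8 (covers 1 new). Total picks: 4.
(The true minimum cover uses only 3 groups, so greedy is not optimal here.)

4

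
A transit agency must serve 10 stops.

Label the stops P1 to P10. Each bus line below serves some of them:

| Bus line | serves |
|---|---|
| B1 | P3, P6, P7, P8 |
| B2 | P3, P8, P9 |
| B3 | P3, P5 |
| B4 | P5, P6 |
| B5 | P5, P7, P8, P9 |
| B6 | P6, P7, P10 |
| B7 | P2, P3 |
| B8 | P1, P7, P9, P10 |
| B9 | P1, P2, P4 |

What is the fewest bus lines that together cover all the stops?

4

B1 and B3 and B8 and B9 together: B1 ∪ B3 ∪ B8 ∪ B9 = {P1, P2, P3, P4, P5, P6, P7, P8, P9, P10} — every stop is covered.
No 3 of the 9 bus lines cover everything (all 84 combinations miss at least one stop), so 4 is optimal.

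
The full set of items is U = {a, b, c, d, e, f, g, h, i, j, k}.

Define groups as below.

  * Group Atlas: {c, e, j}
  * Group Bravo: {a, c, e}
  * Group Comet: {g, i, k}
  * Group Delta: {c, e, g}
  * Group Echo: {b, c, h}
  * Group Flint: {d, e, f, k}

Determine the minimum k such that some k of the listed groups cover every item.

5

Take {Atlas, Bravo, Comet, Echo, Flint}. Their union is {a, b, c, d, e, f, g, h, i, j, k}, which is all 11 items.
No 4 of the 6 groups cover everything (all 15 combinations miss at least one item), so 5 is optimal.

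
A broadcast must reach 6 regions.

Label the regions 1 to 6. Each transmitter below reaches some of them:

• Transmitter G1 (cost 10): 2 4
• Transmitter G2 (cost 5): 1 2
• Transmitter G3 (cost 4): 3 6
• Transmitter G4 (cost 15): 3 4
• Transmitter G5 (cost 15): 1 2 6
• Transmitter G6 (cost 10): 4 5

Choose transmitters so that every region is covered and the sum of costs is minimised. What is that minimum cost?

19

G2, G3, G6 together cover every region (G2 ∪ G3 ∪ G6 = {1, 2, 3, 4, 5, 6}); total cost 5 + 4 + 10 = 19.
No covering selection has total cost below 19.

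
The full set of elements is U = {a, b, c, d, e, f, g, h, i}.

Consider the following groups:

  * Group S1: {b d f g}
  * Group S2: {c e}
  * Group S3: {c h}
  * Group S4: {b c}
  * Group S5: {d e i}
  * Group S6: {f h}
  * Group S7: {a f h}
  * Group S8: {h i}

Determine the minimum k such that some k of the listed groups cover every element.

S1, S4, S5, and S7 cover everything between them: the union {a, b, c, d, e, f, g, h, i} is all of U.
Only S1 contains g, so S1 is forced; the remaining 5 elements need at least 3 more groups (each remaining group adds at most 2) — so at least 4 groups are needed, and 4 is optimal.

4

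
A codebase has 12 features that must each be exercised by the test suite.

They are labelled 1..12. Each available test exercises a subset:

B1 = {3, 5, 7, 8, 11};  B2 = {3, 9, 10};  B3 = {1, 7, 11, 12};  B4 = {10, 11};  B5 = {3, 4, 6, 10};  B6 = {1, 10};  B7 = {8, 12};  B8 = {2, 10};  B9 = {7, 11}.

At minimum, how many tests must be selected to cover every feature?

Take {B1, B2, B3, B5, B8}. Their union is {1, 2, 3, 4, 5, 6, 7, 8, 9, 10, 11, 12}, which is all 12 features.
No 4 of the 9 tests cover everything (all 126 combinations miss at least one feature), so 5 is optimal.

5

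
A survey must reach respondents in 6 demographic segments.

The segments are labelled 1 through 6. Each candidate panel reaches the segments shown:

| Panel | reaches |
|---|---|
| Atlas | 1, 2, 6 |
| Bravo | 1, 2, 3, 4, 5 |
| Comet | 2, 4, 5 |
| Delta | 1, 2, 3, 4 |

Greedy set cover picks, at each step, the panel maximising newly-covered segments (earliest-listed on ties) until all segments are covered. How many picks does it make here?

2

Greedy: pick Bravo (covers 5 new) → pick Atlas (covers 1 new). Total picks: 2.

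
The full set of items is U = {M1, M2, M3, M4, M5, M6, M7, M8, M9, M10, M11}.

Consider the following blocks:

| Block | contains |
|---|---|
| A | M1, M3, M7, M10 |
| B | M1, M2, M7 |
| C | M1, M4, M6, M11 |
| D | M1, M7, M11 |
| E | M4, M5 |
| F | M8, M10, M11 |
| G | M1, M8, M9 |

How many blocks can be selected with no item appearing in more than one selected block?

3

B, E, F are pairwise disjoint (B={M1,M2,M7}; E={M4,M5}; F={M8,M10,M11}).
Every remaining block overlaps one of these, and no 4 of the listed blocks are pairwise disjoint, so 3 is the maximum.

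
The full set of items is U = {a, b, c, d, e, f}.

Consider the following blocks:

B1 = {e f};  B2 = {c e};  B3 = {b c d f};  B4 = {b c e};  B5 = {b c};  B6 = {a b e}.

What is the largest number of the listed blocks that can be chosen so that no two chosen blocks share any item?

B1, B5 are pairwise disjoint (B1={e,f}; B5={b,c}).
Every remaining block overlaps one of these, and no 3 of the listed blocks are pairwise disjoint, so 2 is the maximum.

2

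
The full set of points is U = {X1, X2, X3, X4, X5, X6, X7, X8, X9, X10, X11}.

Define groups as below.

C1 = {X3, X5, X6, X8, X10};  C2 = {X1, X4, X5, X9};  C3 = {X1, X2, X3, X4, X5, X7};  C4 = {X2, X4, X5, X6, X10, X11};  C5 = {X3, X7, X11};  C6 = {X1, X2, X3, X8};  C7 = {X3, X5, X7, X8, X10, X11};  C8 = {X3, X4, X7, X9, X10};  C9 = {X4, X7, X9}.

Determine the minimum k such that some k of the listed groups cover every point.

C2 and C4 and C7 together: C2 ∪ C4 ∪ C7 = {X1, X2, X3, X4, X5, X6, X7, X8, X9, X10, X11} — every point is covered.
No 2 of the 9 groups cover everything (all 36 combinations miss at least one point), so 3 is optimal.

3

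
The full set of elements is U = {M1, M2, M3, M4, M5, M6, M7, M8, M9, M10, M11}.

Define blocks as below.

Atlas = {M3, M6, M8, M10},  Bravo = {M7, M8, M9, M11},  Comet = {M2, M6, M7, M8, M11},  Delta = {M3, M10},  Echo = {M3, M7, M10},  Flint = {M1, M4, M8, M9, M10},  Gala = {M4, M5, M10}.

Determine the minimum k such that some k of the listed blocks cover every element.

4

Atlas and Comet and Flint and Gala together: Atlas ∪ Comet ∪ Flint ∪ Gala = {M1, M2, M3, M4, M5, M6, M7, M8, M9, M10, M11} — every element is covered.
No 3 of the 7 blocks cover everything (all 35 combinations miss at least one element), so 4 is optimal.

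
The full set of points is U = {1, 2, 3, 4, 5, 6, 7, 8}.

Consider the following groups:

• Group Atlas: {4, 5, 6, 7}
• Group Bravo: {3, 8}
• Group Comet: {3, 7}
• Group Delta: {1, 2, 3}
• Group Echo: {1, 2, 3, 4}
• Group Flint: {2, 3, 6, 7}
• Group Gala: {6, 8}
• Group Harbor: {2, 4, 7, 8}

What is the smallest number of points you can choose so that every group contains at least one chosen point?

3

Take H = {3, 5, 8}. Each listed group contains at least one of these, so H is a hitting set of size 3.
No choice of 2 points meets every group, so 3 is the minimum.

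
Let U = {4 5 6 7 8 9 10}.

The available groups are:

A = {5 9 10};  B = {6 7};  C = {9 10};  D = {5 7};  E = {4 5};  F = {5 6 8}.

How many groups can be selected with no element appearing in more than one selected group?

3

B, C, E are pairwise disjoint (B={6,7}; C={9,10}; E={4,5}).
Every remaining group overlaps one of these, and no 4 of the listed groups are pairwise disjoint, so 3 is the maximum.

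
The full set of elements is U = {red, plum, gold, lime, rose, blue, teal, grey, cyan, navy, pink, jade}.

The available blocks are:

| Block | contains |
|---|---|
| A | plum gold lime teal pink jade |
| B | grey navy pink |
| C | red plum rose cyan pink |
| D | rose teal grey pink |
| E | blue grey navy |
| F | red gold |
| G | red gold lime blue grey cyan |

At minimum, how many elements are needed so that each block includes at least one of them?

3

Take H = {gold, grey, cyan}. Each listed block contains at least one of these, so H is a hitting set of size 3.
No choice of 2 elements meets every block, so 3 is the minimum.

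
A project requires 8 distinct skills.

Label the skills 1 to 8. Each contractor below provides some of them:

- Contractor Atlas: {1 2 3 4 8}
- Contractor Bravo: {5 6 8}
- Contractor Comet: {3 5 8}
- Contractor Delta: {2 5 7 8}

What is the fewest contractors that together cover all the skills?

3

Take {Atlas, Bravo, Delta}. Their union is {1, 2, 3, 4, 5, 6, 7, 8}, which is all 8 skills.
Only Atlas contains 1, so Atlas is forced; the remaining 3 skills need at least 2 more contractors (each remaining contractor adds at most 2) — so at least 3 contractors are needed, and 3 is optimal.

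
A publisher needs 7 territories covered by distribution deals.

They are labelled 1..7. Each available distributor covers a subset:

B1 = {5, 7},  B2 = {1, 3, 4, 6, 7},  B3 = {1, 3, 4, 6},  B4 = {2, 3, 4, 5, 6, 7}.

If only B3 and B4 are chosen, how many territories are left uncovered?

0

Union of B3, B4 = {1, 2, 3, 4, 5, 6, 7} — that's every territory, so 0 are uncovered.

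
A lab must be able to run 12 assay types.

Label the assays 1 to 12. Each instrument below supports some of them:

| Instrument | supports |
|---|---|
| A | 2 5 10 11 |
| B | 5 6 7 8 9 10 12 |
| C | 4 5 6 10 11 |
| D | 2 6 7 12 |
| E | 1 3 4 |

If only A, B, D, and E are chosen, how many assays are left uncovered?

0

Union of A, B, D, E = {1, 2, 3, 4, 5, 6, 7, 8, 9, 10, 11, 12} — that's every assay, so 0 are uncovered.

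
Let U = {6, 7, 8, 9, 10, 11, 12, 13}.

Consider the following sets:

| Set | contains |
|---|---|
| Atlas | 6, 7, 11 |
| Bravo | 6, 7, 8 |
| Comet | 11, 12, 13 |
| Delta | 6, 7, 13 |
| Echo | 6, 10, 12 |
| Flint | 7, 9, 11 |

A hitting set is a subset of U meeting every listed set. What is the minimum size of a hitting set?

The 2 elements {6, 11} hit every set.
The sets Bravo, Comet are pairwise disjoint, so any hitting set needs a separate element for each — at least 2. Hence 2 is optimal.

2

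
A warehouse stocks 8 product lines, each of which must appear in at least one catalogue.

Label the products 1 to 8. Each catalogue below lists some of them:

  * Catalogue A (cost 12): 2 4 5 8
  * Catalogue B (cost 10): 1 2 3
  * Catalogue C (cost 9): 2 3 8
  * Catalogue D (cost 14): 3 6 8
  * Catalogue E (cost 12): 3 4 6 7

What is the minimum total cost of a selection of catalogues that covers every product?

A, B, E together cover every product (A ∪ B ∪ E = {1, 2, 3, 4, 5, 6, 7, 8}); total cost 12 + 10 + 12 = 34.
No covering selection has total cost below 34.

34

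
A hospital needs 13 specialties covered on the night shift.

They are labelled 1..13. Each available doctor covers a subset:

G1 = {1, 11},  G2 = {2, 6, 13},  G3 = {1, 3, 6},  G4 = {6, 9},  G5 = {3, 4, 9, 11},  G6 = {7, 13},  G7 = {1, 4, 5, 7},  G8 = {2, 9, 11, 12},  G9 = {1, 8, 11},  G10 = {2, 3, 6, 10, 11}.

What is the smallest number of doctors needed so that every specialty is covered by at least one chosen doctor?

5

Take {G2, G7, G8, G9, G10}. Their union is {1, 2, 3, 4, 5, 6, 7, 8, 9, 10, 11, 12, 13}, which is all 13 specialties.
No 4 of the 10 doctors cover everything (all 210 combinations miss at least one specialty), so 5 is optimal.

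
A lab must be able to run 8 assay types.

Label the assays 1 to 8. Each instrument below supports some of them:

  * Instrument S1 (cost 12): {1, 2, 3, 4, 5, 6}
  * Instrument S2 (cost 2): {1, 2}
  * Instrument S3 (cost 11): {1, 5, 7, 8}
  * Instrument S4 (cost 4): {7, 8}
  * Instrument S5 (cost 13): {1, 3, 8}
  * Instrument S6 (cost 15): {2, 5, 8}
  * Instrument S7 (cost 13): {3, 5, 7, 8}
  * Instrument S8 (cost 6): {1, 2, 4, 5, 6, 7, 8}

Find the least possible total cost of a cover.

S1, S4 together cover every assay (S1 ∪ S4 = {1, 2, 3, 4, 5, 6, 7, 8}); total cost 12 + 4 = 16.
The greedy pick S8, S1 costs 18; no covering selection beats 16.

16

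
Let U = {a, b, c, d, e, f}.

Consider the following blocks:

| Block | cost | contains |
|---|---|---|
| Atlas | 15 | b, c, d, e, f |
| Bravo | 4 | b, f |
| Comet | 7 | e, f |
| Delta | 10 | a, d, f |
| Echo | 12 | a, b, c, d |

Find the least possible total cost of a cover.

Comet, Echo together cover every point (Comet ∪ Echo = {a, b, c, d, e, f}); total cost 7 + 12 = 19.
The greedy pick Bravo, Echo, Comet costs 23; no covering selection beats 19.

19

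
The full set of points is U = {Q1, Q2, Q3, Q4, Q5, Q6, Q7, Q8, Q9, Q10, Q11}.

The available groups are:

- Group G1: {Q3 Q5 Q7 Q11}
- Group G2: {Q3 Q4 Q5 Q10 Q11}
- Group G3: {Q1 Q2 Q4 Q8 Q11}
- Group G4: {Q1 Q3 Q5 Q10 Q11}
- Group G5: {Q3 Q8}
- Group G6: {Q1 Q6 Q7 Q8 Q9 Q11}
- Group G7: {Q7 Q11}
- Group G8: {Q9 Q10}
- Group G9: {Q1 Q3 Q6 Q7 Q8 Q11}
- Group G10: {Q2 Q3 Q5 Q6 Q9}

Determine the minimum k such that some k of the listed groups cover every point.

G3, G4, and G6 cover everything between them: the union {Q1, Q2, Q3, Q4, Q5, Q6, Q7, Q8, Q9, Q10, Q11} is all of U.
No 2 of the 10 groups cover everything (all 45 combinations miss at least one point), so 3 is optimal.

3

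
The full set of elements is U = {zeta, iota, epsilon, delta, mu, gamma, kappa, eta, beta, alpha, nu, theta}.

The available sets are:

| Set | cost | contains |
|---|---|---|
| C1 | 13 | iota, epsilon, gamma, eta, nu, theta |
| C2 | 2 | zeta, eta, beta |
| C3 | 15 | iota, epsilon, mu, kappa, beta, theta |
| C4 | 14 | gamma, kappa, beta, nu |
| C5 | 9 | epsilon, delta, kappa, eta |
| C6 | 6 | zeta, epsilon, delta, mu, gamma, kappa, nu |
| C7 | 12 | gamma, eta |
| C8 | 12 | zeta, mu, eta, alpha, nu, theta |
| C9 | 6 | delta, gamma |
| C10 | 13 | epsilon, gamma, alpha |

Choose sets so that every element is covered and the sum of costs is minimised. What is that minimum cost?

C3, C6, C8 together cover every element (C3 ∪ C6 ∪ C8 = {zeta, iota, epsilon, delta, mu, gamma, kappa, eta, beta, alpha, nu, theta}); total cost 15 + 6 + 12 = 33.
No covering selection has total cost below 33.

33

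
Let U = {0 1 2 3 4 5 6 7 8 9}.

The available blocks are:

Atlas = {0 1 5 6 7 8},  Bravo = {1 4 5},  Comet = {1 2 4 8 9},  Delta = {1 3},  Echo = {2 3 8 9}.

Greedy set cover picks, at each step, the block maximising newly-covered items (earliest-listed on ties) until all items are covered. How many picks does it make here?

Greedy: pick Atlas (covers 6 new) → pick Comet (covers 3 new) → pick Delta (covers 1 new). Total picks: 3.

3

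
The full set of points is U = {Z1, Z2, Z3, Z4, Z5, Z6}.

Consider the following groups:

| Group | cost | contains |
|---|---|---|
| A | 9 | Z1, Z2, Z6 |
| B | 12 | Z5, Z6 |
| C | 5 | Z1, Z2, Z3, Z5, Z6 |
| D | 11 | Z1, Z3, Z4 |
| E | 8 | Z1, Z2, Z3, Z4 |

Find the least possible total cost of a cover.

C, E together cover every point (C ∪ E = {Z1, Z2, Z3, Z4, Z5, Z6}); total cost 5 + 8 = 13.
No covering selection has total cost below 13.

13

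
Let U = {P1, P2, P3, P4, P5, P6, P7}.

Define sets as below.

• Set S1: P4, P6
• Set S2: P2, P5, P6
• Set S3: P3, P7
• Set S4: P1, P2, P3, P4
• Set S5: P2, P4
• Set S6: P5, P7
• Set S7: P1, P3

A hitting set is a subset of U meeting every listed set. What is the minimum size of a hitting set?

Take H = {P3, P4, P5}. Each listed set contains at least one of these, so H is a hitting set of size 3.
The sets S5, S6, S7 are pairwise disjoint, so any hitting set needs a separate item for each — at least 3. Hence 3 is optimal.

3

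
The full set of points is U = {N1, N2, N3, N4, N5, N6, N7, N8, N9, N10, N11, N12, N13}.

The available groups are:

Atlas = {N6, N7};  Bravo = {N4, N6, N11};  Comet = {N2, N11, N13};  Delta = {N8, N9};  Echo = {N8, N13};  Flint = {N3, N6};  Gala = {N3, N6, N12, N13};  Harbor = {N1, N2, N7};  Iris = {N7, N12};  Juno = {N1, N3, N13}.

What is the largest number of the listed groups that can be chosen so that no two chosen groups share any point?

Comet, Delta, Flint, Iris are pairwise disjoint (Comet={N2,N11,N13}; Delta={N8,N9}; Flint={N3,N6}; Iris={N7,N12}).
Every remaining group overlaps one of these, and no 5 of the listed groups are pairwise disjoint, so 4 is the maximum.

4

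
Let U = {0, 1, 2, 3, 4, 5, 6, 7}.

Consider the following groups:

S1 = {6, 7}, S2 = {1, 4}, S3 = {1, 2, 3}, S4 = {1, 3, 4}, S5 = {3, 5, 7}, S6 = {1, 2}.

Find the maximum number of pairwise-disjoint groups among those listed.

S5, S6 are pairwise disjoint (S5={3,5,7}; S6={1,2}).
Every remaining group overlaps one of these, and no 3 of the listed groups are pairwise disjoint, so 2 is the maximum.

2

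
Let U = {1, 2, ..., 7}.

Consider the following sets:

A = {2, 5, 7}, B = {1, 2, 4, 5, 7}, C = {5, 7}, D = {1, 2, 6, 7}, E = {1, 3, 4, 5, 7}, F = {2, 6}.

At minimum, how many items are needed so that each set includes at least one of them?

H = {6, 7} meets every set (each contains at least one member of H), and |H| = 2.
The sets C, F are pairwise disjoint, so any hitting set needs a separate item for each — at least 2. Hence 2 is optimal.

2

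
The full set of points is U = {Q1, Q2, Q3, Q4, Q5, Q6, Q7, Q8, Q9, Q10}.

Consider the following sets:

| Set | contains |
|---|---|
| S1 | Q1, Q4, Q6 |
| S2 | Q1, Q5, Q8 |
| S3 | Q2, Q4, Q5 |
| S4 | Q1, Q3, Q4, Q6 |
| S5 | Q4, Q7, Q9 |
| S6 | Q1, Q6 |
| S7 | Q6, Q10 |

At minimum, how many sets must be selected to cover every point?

5

S2 and S3 and S4 and S5 and S7 together: S2 ∪ S3 ∪ S4 ∪ S5 ∪ S7 = {Q1, Q2, Q3, Q4, Q5, Q6, Q7, Q8, Q9, Q10} — every point is covered.
No 4 of the 7 sets cover everything (all 35 combinations miss at least one point), so 5 is optimal.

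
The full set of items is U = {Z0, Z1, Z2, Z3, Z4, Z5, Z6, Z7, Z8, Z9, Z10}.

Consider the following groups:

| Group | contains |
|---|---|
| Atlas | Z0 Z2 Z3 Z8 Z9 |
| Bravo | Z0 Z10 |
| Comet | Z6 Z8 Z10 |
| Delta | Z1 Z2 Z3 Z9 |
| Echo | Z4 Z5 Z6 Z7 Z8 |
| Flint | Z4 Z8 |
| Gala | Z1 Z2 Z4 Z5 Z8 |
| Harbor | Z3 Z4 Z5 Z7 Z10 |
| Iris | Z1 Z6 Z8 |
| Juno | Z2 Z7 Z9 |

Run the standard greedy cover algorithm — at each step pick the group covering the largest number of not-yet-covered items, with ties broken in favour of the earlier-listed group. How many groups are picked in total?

Greedy: pick Atlas (covers 5 new) → pick Echo (covers 4 new) → pick Bravo (covers 1 new) → pick Delta (covers 1 new). Total picks: 4.
(The true minimum cover uses only 3 groups, so greedy is not optimal here.)

4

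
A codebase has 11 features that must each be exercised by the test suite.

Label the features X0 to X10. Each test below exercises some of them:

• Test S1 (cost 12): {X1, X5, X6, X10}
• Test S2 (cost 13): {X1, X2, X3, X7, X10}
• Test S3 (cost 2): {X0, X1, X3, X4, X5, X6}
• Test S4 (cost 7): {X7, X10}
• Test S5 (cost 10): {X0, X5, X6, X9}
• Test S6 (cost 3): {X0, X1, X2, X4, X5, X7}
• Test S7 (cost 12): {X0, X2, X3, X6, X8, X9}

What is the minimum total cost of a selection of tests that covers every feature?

S3, S4, S7 together cover every feature (S3 ∪ S4 ∪ S7 = {X0, X1, X2, X3, X4, X5, X6, X7, X8, X9, X10}); total cost 2 + 7 + 12 = 21.
The greedy pick S3, S6, S7, S4 costs 24; no covering selection beats 21.

21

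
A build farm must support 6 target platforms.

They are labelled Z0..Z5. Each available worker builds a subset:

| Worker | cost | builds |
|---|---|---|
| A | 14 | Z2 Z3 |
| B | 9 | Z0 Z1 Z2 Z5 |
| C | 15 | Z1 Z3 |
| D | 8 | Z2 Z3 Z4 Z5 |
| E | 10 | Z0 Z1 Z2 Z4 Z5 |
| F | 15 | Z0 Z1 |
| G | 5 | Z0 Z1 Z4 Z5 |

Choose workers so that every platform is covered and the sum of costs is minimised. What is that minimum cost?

D, G together cover every platform (D ∪ G = {Z0, Z1, Z2, Z3, Z4, Z5}); total cost 8 + 5 = 13.
No covering selection has total cost below 13.

13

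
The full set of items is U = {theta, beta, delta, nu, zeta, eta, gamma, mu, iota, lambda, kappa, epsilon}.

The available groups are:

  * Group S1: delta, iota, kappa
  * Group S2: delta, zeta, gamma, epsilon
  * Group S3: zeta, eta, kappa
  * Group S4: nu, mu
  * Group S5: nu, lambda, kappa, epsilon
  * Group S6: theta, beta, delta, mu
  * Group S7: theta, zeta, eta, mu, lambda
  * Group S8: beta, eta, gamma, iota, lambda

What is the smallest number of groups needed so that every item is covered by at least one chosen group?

4

S2 and S5 and S6 and S8 together: S2 ∪ S5 ∪ S6 ∪ S8 = {theta, beta, delta, nu, zeta, eta, gamma, mu, iota, lambda, kappa, epsilon} — every item is covered.
No 3 of the 8 groups cover everything (all 56 combinations miss at least one item), so 4 is optimal.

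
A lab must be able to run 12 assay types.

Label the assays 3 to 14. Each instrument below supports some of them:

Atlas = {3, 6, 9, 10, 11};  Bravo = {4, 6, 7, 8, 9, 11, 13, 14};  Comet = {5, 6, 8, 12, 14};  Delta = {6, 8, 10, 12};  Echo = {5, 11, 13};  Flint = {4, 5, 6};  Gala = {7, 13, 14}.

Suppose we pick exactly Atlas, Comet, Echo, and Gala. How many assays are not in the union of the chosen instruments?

1

Union of Atlas, Comet, Echo, Gala = {3, 5, 6, 7, 8, 9, 10, 11, 12, 13, 14}.
Not covered: 4 — 1 assay.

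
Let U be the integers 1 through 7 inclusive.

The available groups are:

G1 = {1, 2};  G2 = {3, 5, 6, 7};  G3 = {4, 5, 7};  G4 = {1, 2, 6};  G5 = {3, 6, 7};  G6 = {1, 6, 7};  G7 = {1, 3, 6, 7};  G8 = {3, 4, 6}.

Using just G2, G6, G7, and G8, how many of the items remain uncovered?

1

Union of G2, G6, G7, G8 = {1, 3, 4, 5, 6, 7}.
Not covered: 2 — 1 item.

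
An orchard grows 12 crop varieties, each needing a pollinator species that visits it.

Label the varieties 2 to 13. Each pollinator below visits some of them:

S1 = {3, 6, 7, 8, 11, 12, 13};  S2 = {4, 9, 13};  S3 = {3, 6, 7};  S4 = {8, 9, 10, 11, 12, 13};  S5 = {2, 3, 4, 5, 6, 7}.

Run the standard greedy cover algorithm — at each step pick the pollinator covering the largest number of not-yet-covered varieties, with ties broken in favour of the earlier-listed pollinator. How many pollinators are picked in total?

Greedy: pick S1 (covers 7 new) → pick S5 (covers 3 new) → pick S4 (covers 2 new). Total picks: 3.
(The true minimum cover uses only 2 pollinators, so greedy is not optimal here.)

3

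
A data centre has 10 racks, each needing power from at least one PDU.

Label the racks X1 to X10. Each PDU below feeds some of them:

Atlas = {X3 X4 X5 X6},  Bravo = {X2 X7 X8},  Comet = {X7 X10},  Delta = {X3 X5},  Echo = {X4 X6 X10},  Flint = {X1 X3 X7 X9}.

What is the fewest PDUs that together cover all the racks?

Bravo and Delta and Echo and Flint together: Bravo ∪ Delta ∪ Echo ∪ Flint = {X1, X2, X3, X4, X5, X6, X7, X8, X9, X10} — every rack is covered.
No 3 of the 6 PDUs cover everything (all 20 combinations miss at least one rack), so 4 is optimal.

4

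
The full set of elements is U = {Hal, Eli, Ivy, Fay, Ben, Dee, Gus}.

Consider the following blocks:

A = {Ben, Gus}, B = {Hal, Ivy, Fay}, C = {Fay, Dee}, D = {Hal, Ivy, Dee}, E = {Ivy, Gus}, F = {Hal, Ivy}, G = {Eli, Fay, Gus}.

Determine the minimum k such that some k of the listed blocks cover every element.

A, D, and G cover everything between them: the union {Hal, Eli, Ivy, Fay, Ben, Dee, Gus} is all of U.
Each block has at most 3 elements, and 2·3 = 6 < 7 — so at least 3 blocks are needed, and 3 is optimal.

3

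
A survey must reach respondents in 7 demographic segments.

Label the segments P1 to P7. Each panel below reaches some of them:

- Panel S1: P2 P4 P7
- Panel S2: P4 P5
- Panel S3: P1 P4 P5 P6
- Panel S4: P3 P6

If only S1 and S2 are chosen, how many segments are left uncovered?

Union of S1, S2 = {P2, P4, P5, P7}.
Not covered: P1, P3, P6 — 3 segments.

3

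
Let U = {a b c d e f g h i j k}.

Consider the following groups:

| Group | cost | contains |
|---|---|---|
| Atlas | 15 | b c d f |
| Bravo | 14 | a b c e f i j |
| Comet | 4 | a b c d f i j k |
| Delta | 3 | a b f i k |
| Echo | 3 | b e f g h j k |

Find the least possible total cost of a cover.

Comet, Echo together cover every element (Comet ∪ Echo = {a, b, c, d, e, f, g, h, i, j, k}); total cost 4 + 3 = 7.
No covering selection has total cost below 7.

7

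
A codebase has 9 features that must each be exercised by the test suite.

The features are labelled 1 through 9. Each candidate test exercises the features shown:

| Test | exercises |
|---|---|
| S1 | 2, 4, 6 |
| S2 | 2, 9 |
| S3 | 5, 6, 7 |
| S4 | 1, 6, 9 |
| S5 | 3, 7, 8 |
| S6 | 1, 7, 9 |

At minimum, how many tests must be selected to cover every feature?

4

S1 and S3 and S4 and S5 together: S1 ∪ S3 ∪ S4 ∪ S5 = {1, 2, 3, 4, 5, 6, 7, 8, 9} — every feature is covered.
Only S3 contains 5, so S3 is forced; the remaining 6 features need at least 3 more tests (each remaining test adds at most 2) — so at least 4 tests are needed, and 4 is optimal.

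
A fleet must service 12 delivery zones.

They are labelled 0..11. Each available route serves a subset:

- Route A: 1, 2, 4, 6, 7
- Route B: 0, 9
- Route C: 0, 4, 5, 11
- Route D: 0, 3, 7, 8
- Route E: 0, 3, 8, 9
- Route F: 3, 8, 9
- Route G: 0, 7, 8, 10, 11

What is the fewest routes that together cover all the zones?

Take {A, C, E, G}. Their union is {0, 1, 2, 3, 4, 5, 6, 7, 8, 9, 10, 11}, which is all 12 zones.
No 3 of the 7 routes cover everything (all 35 combinations miss at least one zone), so 4 is optimal.

4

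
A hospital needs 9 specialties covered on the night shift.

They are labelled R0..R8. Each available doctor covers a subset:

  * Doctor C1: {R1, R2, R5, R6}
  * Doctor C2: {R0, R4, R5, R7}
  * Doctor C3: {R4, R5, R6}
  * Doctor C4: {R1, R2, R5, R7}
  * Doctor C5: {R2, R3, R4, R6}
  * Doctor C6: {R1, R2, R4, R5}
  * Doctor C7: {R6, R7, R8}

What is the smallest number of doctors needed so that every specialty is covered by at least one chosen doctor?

C1 and C2 and C5 and C7 together: C1 ∪ C2 ∪ C5 ∪ C7 = {R0, R1, R2, R3, R4, R5, R6, R7, R8} — every specialty is covered.
No 3 of the 7 doctors cover everything (all 35 combinations miss at least one specialty), so 4 is optimal.

4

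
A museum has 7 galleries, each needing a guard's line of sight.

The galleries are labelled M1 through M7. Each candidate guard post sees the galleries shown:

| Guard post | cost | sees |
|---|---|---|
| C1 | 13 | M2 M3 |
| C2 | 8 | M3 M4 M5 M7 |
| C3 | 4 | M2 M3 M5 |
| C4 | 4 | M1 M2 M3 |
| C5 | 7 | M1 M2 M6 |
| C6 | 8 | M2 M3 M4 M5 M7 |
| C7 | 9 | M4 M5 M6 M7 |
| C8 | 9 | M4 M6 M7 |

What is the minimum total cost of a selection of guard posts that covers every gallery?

C4, C7 together cover every gallery (C4 ∪ C7 = {M1, M2, M3, M4, M5, M6, M7}); total cost 4 + 9 = 13.
The greedy pick C3, C7, C4 costs 17; no covering selection beats 13.

13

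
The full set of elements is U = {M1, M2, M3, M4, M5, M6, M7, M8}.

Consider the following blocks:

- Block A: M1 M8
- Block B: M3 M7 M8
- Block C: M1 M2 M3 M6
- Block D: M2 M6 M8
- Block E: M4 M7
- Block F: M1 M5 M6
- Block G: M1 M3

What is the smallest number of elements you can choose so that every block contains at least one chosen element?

3

Take H = {M1, M7, M8}. Each listed block contains at least one of these, so H is a hitting set of size 3.
The blocks D, E, G are pairwise disjoint, so any hitting set needs a separate element for each — at least 3. Hence 3 is optimal.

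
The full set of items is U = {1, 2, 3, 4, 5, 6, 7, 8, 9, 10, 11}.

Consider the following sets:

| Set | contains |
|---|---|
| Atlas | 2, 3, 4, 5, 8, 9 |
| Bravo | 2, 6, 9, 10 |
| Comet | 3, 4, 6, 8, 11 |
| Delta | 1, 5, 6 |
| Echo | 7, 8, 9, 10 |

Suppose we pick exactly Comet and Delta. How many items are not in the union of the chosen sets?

Union of Comet, Delta = {1, 3, 4, 5, 6, 8, 11}.
Not covered: 2, 7, 9, 10 — 4 items.

4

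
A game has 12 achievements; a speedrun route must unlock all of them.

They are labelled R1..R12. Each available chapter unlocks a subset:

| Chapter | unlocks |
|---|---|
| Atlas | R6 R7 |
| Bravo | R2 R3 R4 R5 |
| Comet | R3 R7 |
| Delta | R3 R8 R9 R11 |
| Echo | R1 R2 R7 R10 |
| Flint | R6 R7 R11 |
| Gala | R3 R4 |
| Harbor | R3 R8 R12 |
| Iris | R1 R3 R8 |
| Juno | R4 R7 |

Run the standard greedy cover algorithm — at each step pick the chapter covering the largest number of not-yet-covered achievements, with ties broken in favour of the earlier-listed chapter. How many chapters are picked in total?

Greedy: pick Bravo (covers 4 new) → pick Delta (covers 3 new) → pick Echo (covers 3 new) → pick Atlas (covers 1 new) → pick Harbor (covers 1 new). Total picks: 5.

5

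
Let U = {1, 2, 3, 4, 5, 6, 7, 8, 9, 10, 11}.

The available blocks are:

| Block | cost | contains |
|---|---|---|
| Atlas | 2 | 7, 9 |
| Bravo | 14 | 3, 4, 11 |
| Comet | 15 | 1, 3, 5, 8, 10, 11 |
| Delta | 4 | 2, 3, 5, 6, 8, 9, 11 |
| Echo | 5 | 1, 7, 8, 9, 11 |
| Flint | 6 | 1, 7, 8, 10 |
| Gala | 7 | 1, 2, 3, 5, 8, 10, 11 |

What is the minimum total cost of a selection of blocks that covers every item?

Bravo, Delta, Flint together cover every item (Bravo ∪ Delta ∪ Flint = {1, 2, 3, 4, 5, 6, 7, 8, 9, 10, 11}); total cost 14 + 4 + 6 = 24.
The greedy pick Delta, Atlas, Flint, Bravo costs 26; no covering selection beats 24.

24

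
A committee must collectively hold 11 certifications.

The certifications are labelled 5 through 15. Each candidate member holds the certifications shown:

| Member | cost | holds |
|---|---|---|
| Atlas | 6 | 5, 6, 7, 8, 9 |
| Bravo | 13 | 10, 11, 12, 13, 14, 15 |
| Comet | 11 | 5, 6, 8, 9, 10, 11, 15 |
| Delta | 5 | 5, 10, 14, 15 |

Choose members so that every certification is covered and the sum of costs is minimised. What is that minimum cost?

19

Atlas, Bravo together cover every certification (Atlas ∪ Bravo = {5, 6, 7, 8, 9, 10, 11, 12, 13, 14, 15}); total cost 6 + 13 = 19.
The greedy pick Atlas, Delta, Bravo costs 24; no covering selection beats 19.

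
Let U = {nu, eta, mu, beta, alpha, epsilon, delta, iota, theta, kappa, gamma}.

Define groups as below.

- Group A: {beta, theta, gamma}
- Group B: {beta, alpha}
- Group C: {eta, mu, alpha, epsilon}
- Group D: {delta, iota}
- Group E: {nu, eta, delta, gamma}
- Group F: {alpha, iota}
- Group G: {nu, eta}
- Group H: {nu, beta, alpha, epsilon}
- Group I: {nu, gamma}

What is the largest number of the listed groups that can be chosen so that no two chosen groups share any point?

B, D, I are pairwise disjoint (B={beta,alpha}; D={delta,iota}; I={nu,gamma}).
Every remaining group overlaps one of these, and no 4 of the listed groups are pairwise disjoint, so 3 is the maximum.

3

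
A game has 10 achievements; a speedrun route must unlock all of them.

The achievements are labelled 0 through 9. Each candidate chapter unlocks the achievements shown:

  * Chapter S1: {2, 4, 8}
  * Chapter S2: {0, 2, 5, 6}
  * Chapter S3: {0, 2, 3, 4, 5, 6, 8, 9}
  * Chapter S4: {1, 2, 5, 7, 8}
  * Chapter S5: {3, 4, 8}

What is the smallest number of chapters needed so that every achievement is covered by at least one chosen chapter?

2

Take {S3, S4}. Their union is {0, 1, 2, 3, 4, 5, 6, 7, 8, 9}, which is all 10 achievements.
No single chapter has all 10 achievements (the largest, S3, has 8), so 2 is optimal.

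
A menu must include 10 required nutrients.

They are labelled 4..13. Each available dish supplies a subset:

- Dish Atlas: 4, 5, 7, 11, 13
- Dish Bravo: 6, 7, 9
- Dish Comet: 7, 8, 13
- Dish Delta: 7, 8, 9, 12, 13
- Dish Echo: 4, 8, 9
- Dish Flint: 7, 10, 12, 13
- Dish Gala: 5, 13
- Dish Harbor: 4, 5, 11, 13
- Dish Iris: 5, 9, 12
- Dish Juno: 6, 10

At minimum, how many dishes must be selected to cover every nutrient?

Take {Delta, Harbor, Juno}. Their union is {4, 5, 6, 7, 8, 9, 10, 11, 12, 13}, which is all 10 nutrients.
No 2 of the 10 dishes cover everything (all 45 combinations miss at least one nutrient), so 3 is optimal.

3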